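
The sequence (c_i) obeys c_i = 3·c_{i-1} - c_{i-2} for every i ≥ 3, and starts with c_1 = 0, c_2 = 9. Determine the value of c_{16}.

Step forward from the initial values:
c_3 = 27  c_4 = 72  c_5 = 189  …  c_{13} = 417312  c_{14} = 1092537  c_{15} = 2860299  c_{16} = 7488360.

7488360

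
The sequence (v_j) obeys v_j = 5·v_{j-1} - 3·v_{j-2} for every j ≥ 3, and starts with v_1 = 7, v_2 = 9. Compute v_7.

Applying the relation repeatedly:
v_3 = 24, v_4 = 93, v_5 = 393, v_6 = 1686, v_7 = 7251.

7251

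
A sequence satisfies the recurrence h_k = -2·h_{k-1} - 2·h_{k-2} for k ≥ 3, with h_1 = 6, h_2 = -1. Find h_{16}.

-1408

Compute successive terms:
h_3 = -10  h_4 = 22  h_5 = -24  …  h_{13} = -384  h_{14} = 64  h_{15} = 640  h_{16} = -1408.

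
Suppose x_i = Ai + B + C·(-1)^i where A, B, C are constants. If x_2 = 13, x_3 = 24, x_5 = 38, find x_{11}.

80

Write the equations: 2A + B + C = 13; 3A + B - C = 24; 5A + B - C = 38.
Subtracting the first from the second: A - 2C = 11.
Subtracting the second from the third: 2A = 14.
Solving: C = -2, A = 7, then B = 1.
Hence x_{11} = 7·11 + 1 + (-2)·(-1) = 80.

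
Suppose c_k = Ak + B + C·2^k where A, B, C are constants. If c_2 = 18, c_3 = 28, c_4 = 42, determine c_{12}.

4170

Plug in k = 2, 3, 4: 2A + B + 4C = 18; 3A + B + 8C = 28; 4A + B + 16C = 42.
Subtracting the first from the second: A + 4C = 10.
Subtracting the second from the third: A + 8C = 14.
Solving: C = 1, A = 6, then B = 2.
Therefore c_{12} = 72 + 2 + 1·4096 = 4170.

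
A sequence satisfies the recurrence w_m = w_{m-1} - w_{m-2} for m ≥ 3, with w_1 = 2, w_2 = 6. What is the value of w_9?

4

w_3 = 4; w_4 = -2; w_5 = -6; w_6 = -4; w_7 = 2; w_8 = 6; w_9 = 4.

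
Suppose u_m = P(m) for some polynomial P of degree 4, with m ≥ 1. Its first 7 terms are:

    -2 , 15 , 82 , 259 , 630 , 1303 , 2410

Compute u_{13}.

28582

1st diffs: 17, 67, 177, 371, 673, 1107.
2nd diffs: 50, 110, 194, 302, 434.
3rd diffs: 60, 84, 108, 132.
4th diffs: 24, 24, 24 (constant).
Newton forward-difference form: u_m = -2 + 17·C(m-1,1) + 50·C(m-1,2) + 60·C(m-1,3) + 24·C(m-1,4).
At m = 13: m-1 = 12, so u_{13} = -2 + 204 + 3300 + 13200 + 11880 = 28582.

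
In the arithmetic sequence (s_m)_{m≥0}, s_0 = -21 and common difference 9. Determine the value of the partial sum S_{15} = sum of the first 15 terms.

630

s_m = -21 + (m - 0)·9.
s_{14} = 105; S = 15·(-21 + 105)/2 = 630.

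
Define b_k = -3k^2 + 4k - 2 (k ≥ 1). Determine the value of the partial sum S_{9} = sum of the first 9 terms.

Over k = 1..9: Σk = 45, Σk² = 285.
Total = (-3)·285 + (4)·45 + (-2)·9 = -693.

-693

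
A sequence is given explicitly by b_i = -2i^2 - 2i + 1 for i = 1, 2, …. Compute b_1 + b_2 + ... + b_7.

-329

Over i = 1..7: Σi = 28, Σi² = 140.
Total = (-2)·140 + (-2)·28 + (1)·7 = -329.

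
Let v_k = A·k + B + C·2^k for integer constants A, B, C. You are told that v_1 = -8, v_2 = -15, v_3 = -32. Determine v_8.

Write the equations: A + B + 2C = -8; 2A + B + 4C = -15; 3A + B + 8C = -32.
Subtracting the first from the second: A + 2C = -7.
Subtracting the second from the third: A + 4C = -17.
Solving: C = -5, A = 3, then B = -1.
Hence v_8 = 3·8 + (-1) + (-5)·256 = -1257.

-1257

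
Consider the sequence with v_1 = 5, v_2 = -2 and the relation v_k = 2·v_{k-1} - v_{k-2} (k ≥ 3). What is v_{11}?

Step forward from the initial values:
v_3 = -9; v_4 = -16; v_5 = -23; v_6 = -30; v_7 = -37; v_8 = -44; v_9 = -51; v_{10} = -58; v_{11} = -65.
(Characteristic roots are 1 and 1.)

-65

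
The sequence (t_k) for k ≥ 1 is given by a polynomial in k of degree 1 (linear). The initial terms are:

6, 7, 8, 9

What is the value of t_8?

13

1st diffs: 1, 1, 1 (constant).
So t_k = k + 5.
Evaluating at k = 8 gives t_8 = 13.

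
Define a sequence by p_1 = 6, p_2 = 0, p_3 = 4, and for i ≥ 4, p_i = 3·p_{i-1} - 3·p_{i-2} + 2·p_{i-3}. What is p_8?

Step forward from the initial values:
p_4 = 24, p_5 = 60, p_6 = 116, p_7 = 216, p_8 = 420.

420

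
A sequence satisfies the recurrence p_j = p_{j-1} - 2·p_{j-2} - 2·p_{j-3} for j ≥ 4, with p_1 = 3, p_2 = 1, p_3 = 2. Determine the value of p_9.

Iterate the recurrence:
p_4 = -6;  p_5 = -12;  p_6 = -4;  p_7 = 32;  p_8 = 64;  p_9 = 8.

8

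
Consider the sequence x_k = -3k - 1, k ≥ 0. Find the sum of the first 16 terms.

Over k = 0..15: Σk = 120.
Total = (-3)·120 + (-1)·16 = -376.

-376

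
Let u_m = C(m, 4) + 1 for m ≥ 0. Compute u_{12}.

C(12, 4) = 495, so u_{12} = 496.

496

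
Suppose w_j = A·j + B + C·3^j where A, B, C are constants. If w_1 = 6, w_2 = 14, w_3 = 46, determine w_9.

39334

At j = 1, 2, 3: A + B + 3C = 6; 2A + B + 9C = 14; 3A + B + 27C = 46.
Subtracting the first from the second: A + 6C = 8.
Subtracting the second from the third: A + 18C = 32.
Solving: C = 2, A = -4, then B = 4.
So w_j = -4·j + 4 + 2·3^j; at j=9 this is 39334.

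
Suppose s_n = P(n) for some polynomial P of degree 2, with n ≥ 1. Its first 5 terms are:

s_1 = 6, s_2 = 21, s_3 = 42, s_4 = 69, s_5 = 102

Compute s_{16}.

861

1st diffs: 15, 21, 27, 33.
2nd diffs: 6, 6, 6 (constant).
So s_n = 3n^2 + 6n - 3.
Evaluating at n = 16 gives s_{16} = 861.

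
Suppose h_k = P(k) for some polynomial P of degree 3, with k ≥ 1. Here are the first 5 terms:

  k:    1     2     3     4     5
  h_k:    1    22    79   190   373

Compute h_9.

2185

1st diffs: 21, 57, 111, 183.
2nd diffs: 36, 54, 72.
3rd diffs: 18, 18 (constant).
Newton forward-difference form: h_k = 1 + 21·C(k-1,1) + 36·C(k-1,2) + 18·C(k-1,3).
At k = 9: k-1 = 8, so h_9 = 1 + 168 + 1008 + 1008 = 2185.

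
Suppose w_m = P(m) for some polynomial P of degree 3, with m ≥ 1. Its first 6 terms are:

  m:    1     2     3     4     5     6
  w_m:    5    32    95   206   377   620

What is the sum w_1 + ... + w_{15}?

1st diffs: 27, 63, 111, 171, 243.
2nd diffs: 36, 48, 60, 72.
3rd diffs: 12, 12, 12 (constant).
So w_m = 2m^3 + 6m^2 - 5m + 2.
Continuing: …, 947, 1370, 1901, 2552, …, w_{15} = 8027.
Summing m = 1..15 (15 terms) gives 35670.

35670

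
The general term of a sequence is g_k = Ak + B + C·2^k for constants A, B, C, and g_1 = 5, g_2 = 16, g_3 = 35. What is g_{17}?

524333

At k = 1, 2, 3: A + B + 2C = 5; 2A + B + 4C = 16; 3A + B + 8C = 35.
Subtracting the first from the second: A + 2C = 11.
Subtracting the second from the third: A + 4C = 19.
Solving: C = 4, A = 3, then B = -6.
Therefore g_{17} = 51 + (-6) + 4·131072 = 524333.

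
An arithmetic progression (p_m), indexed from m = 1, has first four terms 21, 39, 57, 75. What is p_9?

Common difference d = 18.
p_m = 21 + (m - 1)·18.
p_9 = 21 + 8·18 = 165.

165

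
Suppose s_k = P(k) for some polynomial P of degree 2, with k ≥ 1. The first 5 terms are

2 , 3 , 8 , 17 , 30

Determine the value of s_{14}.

327

1st diffs: 1, 5, 9, 13.
2nd diffs: 4, 4, 4 (constant).
Newton forward-difference form: s_k = 2 + 1·C(k-1,1) + 4·C(k-1,2).
At k = 14: k-1 = 13, so s_{14} = 2 + 13 + 312 = 327.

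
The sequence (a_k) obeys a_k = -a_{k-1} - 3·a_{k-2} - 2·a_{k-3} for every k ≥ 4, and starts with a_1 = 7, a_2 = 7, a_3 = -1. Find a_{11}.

-953

Iterate the recurrence:
a_4 = -34, a_5 = 23, a_6 = 81, a_7 = -82, a_8 = -207, a_9 = 291, a_{10} = 494, a_{11} = -953.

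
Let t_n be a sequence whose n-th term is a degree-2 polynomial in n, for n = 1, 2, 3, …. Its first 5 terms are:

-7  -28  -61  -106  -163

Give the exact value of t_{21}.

-2707

1st diffs: -21, -33, -45, -57.
2nd diffs: -12, -12, -12 (constant).
So t_n = -6n^2 - 3n + 2.
Evaluating at n = 21 gives t_{21} = -2707.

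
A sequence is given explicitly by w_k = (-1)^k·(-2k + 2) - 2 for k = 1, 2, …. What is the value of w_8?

(-1)^8 = 1; -2k + 2 at k=8 is -14; so w_8 = -16.

-16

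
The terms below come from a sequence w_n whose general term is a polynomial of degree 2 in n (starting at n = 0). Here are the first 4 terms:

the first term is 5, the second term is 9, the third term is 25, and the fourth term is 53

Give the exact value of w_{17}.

1st diffs: 4, 16, 28.
2nd diffs: 12, 12 (constant).
So w_n = 6n^2 - 2n + 5.
Evaluating at n = 17 gives w_{17} = 1705.

1705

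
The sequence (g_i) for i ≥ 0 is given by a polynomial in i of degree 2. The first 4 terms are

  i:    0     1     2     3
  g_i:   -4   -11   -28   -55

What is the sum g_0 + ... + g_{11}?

-2710

1st diffs: -7, -17, -27.
2nd diffs: -10, -10 (constant).
Newton forward-difference form: g_i = -4 + (-7)·C(i,1) + (-10)·C(i,2).
Continuing: …, -92, -139, -196, -263, …, g_{11} = -631.
Summing i = 0..11 (12 terms) gives -2710.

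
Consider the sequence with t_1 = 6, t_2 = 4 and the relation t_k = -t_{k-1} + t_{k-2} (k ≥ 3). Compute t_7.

-2

Iterate the recurrence:
t_3 = 2, t_4 = 2, t_5 = 0, t_6 = 2, t_7 = -2.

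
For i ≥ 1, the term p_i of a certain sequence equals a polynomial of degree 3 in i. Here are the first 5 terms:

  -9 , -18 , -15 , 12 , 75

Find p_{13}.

1st diffs: -9, 3, 27, 63.
2nd diffs: 12, 24, 36.
3rd diffs: 12, 12 (constant).
Newton forward-difference form: p_i = -9 + (-9)·C(i-1,1) + 12·C(i-1,2) + 12·C(i-1,3).
At i = 13: i-1 = 12, so p_{13} = -9 - 108 + 792 + 2640 = 3315.

3315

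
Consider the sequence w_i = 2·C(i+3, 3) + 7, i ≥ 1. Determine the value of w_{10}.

C(13, 3) = 286, so w_{10} = 579.

579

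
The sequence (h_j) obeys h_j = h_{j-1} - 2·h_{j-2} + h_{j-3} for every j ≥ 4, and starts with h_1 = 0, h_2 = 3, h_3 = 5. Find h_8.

Applying the relation repeatedly:
h_4 = -1, h_5 = -8, h_6 = -1, h_7 = 14, h_8 = 8.

8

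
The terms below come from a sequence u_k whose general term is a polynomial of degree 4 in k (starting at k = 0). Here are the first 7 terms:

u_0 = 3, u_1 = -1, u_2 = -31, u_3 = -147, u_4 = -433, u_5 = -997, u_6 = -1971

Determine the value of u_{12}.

1st diffs: -4, -30, -116, -286, -564, -974.
2nd diffs: -26, -86, -170, -278, -410.
3rd diffs: -60, -84, -108, -132.
4th diffs: -24, -24, -24 (constant).
Newton forward-difference form: u_k = 3 + (-4)·C(k,1) + (-26)·C(k,2) + (-60)·C(k,3) + (-24)·C(k,4).
At k = 12: k = 12, so u_{12} = 3 - 48 - 1716 - 13200 - 11880 = -26841.

-26841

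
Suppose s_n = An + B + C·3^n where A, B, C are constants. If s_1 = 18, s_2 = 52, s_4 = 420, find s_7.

10962

Plug in n = 1, 2, 4: A + B + 3C = 18; 2A + B + 9C = 52; 4A + B + 81C = 420.
Subtracting the first from the second: A + 6C = 34.
Subtracting the second from the third: 2A + 72C = 368.
Solving: C = 5, A = 4, then B = -1.
Therefore s_7 = 28 + (-1) + 5·2187 = 10962.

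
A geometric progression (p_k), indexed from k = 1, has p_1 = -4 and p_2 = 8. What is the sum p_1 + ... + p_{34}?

22906492244

Common ratio r = -2.
p_k = (-4)·(-2)^(k-1).
S = (-4)·((-2)^34 - 1)/(-2 - 1) = (-4)·(17179869184 - 1)/(-3) = 22906492244.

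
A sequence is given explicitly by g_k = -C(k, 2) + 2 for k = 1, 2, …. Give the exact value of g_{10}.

-43

C(10, 2) = 45, so g_{10} = -43.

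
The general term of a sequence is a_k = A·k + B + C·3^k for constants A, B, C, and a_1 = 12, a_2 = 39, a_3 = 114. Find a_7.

At k = 1, 2, 3: A + B + 3C = 12; 2A + B + 9C = 39; 3A + B + 27C = 114.
Subtracting the first from the second: A + 6C = 27.
Subtracting the second from the third: A + 18C = 75.
Solving: C = 4, A = 3, then B = -3.
Hence a_7 = 3·7 + (-3) + 4·2187 = 8766.

8766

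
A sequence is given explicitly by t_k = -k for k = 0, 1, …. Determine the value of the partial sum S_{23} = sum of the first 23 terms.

-253

Over k = 0..22: Σk = 253.
Total = (-1)·253 = -253.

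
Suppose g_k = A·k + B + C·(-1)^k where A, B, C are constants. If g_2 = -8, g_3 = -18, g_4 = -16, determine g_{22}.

The three given values yield: 2A + B + C = -8; 3A + B - C = -18; 4A + B + C = -16.
Subtracting the first from the second: A - 2C = -10.
Subtracting the second from the third: A + 2C = 2.
Solving: C = 3, A = -4, then B = -3.
Hence g_{22} = -4·22 + (-3) + 3·1 = -88.

-88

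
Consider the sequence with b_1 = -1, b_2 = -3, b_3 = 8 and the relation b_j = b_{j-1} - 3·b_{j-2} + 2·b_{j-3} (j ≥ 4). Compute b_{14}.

-2963

b_4 = 15  b_5 = -15  b_6 = -44  …  b_{11} = 25  b_{12} = 1084  b_{13} = 239  b_{14} = -2963.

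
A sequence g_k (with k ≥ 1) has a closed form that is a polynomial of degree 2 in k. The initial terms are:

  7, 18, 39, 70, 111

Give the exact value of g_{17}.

1st diffs: 11, 21, 31, 41.
2nd diffs: 10, 10, 10 (constant).
Newton forward-difference form: g_k = 7 + 11·C(k-1,1) + 10·C(k-1,2).
At k = 17: k-1 = 16, so g_{17} = 7 + 176 + 1200 = 1383.

1383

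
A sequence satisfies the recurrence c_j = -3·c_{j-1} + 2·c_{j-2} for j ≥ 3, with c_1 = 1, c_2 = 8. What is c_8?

13114

Step forward from the initial values:
c_3 = -22, c_4 = 82, c_5 = -290, c_6 = 1034, c_7 = -3682, c_8 = 13114.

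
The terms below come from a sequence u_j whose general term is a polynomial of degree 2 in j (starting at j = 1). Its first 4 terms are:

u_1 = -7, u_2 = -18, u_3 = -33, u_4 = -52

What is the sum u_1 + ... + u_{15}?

1st diffs: -11, -15, -19.
2nd diffs: -4, -4 (constant).
Newton forward-difference form: u_j = -7 + (-11)·C(j-1,1) + (-4)·C(j-1,2).
Continuing: …, -75, -102, -133, -168, …, u_{15} = -525.
Summing j = 1..15 (15 terms) gives -3080.

-3080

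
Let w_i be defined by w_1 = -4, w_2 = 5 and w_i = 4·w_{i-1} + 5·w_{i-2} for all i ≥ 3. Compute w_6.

Iterate the recurrence:
w_3 = 0; w_4 = 25; w_5 = 100; w_6 = 525.
(Characteristic roots are 5 and -1.)

525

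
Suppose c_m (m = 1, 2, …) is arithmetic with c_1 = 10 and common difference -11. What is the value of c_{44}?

c_m = 10 + (m - 1)·(-11).
c_{44} = 10 + 43·(-11) = -463.

-463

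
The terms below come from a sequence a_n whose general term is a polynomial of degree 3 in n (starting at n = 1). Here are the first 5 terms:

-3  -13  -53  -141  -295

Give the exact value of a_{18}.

1st diffs: -10, -40, -88, -154.
2nd diffs: -30, -48, -66.
3rd diffs: -18, -18 (constant).
So a_n = -3n^3 + 3n^2 + 2n - 5.
Evaluating at n = 18 gives a_{18} = -16493.

-16493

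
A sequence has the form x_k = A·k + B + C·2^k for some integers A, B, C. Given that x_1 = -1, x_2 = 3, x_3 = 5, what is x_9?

-463

At k = 1, 2, 3: A + B + 2C = -1; 2A + B + 4C = 3; 3A + B + 8C = 5.
Subtracting the first from the second: A + 2C = 4.
Subtracting the second from the third: A + 4C = 2.
Solving: C = -1, A = 6, then B = -5.
So x_k = 6·k + (-5) + (-1)·2^k; at k=9 this is -463.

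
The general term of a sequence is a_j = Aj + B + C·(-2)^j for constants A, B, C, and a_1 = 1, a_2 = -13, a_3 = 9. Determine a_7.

At j = 1, 2, 3: A + B - 2C = 1; 2A + B + 4C = -13; 3A + B - 8C = 9.
Subtracting the first from the second: A + 6C = -14.
Subtracting the second from the third: A - 12C = 22.
Solving: C = -2, A = -2, then B = -1.
Hence a_7 = -2·7 + (-1) + (-2)·(-128) = 241.

241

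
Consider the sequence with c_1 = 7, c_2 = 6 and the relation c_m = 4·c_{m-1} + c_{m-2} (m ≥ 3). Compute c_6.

Step forward from the initial values:
c_3 = 31  c_4 = 130  c_5 = 551  c_6 = 2334.

2334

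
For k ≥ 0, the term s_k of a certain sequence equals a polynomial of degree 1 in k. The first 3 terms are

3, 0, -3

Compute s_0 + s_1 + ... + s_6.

-42

1st diffs: -3, -3 (constant).
So s_k = -3k + 3.
Continuing: -6, -9, -12, -15.
Summing k = 0..6 (7 terms) gives -42.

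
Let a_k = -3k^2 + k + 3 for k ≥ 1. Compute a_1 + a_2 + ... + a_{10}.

Over k = 1..10: Σk = 55, Σk² = 385.
Total = (-3)·385 + (1)·55 + (3)·10 = -1070.

-1070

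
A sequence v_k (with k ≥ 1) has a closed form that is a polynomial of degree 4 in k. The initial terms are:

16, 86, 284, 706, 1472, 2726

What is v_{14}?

55526

1st diffs: 70, 198, 422, 766, 1254.
2nd diffs: 128, 224, 344, 488.
3rd diffs: 96, 120, 144.
4th diffs: 24, 24 (constant).
So v_k = k^4 + 6k^3 + 3k^2 + 4k + 2.
Evaluating at k = 14 gives v_{14} = 55526.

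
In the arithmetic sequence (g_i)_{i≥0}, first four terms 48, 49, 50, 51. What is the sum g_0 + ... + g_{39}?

2700

Common difference d = 1.
g_i = 48 + (i - 0)·1.
g_{39} = 87; S = 40·(48 + 87)/2 = 2700.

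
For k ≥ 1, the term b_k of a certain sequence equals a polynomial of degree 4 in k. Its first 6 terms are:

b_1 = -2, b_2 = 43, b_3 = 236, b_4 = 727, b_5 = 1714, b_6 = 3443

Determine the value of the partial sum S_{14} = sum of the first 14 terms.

1st diffs: 45, 193, 491, 987, 1729.
2nd diffs: 148, 298, 496, 742.
3rd diffs: 150, 198, 246.
4th diffs: 48, 48 (constant).
Newton forward-difference form: b_k = -2 + 45·C(k-1,1) + 148·C(k-1,2) + 150·C(k-1,3) + 48·C(k-1,4).
Continuing: …, 6208, 10351, 16262, 24379, …, b_{14} = 89347.
Summing k = 1..14 (14 terms) gives 304185.

304185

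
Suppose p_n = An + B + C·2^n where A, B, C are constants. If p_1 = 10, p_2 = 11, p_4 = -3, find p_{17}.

-262050

At n = 1, 2, 4: A + B + 2C = 10; 2A + B + 4C = 11; 4A + B + 16C = -3.
Subtracting the first from the second: A + 2C = 1.
Subtracting the second from the third: 2A + 12C = -14.
Solving: C = -2, A = 5, then B = 9.
So p_n = 5·n + 9 + (-2)·2^n; at n=17 this is -262050.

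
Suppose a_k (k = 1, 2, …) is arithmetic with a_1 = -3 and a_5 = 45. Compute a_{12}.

129

Common difference d = (45 - (-3)) / (5 - 1) = 12.
a_k = -3 + (k - 1)·12.
a_{12} = -3 + 11·12 = 129.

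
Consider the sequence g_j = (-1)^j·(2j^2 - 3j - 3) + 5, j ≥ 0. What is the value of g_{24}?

1082

(-1)^24 = 1; 2j^2 - 3j - 3 at j=24 is 1077; so g_{24} = 1082.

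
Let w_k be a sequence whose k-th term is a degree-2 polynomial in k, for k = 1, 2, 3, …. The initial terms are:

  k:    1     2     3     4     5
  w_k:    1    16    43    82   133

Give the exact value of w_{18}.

1888

1st diffs: 15, 27, 39, 51.
2nd diffs: 12, 12, 12 (constant).
So w_k = 6k^2 - 3k - 2.
Evaluating at k = 18 gives w_{18} = 1888.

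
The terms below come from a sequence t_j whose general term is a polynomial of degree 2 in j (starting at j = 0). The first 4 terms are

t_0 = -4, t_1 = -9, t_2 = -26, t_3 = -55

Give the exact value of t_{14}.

1st diffs: -5, -17, -29.
2nd diffs: -12, -12 (constant).
So t_j = -6j^2 + j - 4.
Evaluating at j = 14 gives t_{14} = -1166.

-1166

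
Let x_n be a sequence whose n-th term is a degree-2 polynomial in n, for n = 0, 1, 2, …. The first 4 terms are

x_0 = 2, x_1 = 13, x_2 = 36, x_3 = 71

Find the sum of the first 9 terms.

1422

1st diffs: 11, 23, 35.
2nd diffs: 12, 12 (constant).
Newton forward-difference form: x_n = 2 + 11·C(n,1) + 12·C(n,2).
Continuing: …, 118, 177, 248, 331, …, x_8 = 426.
Summing n = 0..8 (9 terms) gives 1422.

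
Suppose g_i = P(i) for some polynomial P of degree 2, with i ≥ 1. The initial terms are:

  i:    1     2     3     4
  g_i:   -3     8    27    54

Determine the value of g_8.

1st diffs: 11, 19, 27.
2nd diffs: 8, 8 (constant).
Newton forward-difference form: g_i = -3 + 11·C(i-1,1) + 8·C(i-1,2).
At i = 8: i-1 = 7, so g_8 = -3 + 77 + 168 = 242.

242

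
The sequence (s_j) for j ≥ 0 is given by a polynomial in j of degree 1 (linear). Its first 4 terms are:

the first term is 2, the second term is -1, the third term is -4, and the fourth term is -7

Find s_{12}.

1st diffs: -3, -3, -3 (constant).
So s_j = -3j + 2.
Evaluating at j = 12 gives s_{12} = -34.

-34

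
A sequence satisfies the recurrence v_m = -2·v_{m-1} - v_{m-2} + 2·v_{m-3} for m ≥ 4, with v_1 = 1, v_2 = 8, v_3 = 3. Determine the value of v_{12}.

Iterate the recurrence:
v_4 = -12, v_5 = 37, v_6 = -56, v_7 = 51, v_8 = 28, v_9 = -219, v_{10} = 512, v_{11} = -749, v_{12} = 548.

548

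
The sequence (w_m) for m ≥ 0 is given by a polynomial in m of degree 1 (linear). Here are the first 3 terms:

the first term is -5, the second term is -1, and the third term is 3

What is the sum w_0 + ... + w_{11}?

204

1st diffs: 4, 4 (constant).
So w_m = 4m - 5.
Continuing: …, 7, 11, 15, 19, …, w_{11} = 39.
Summing m = 0..11 (12 terms) gives 204.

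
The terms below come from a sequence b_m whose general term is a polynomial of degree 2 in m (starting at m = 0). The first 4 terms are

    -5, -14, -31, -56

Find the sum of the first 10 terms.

-1415

1st diffs: -9, -17, -25.
2nd diffs: -8, -8 (constant).
Newton forward-difference form: b_m = -5 + (-9)·C(m,1) + (-8)·C(m,2).
Continuing: …, -89, -130, -179, -236, …, b_9 = -374.
Summing m = 0..9 (10 terms) gives -1415.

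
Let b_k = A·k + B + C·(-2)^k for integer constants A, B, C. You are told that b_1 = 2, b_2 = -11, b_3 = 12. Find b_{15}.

65520

Plug in k = 1, 2, 3: A + B - 2C = 2; 2A + B + 4C = -11; 3A + B - 8C = 12.
Subtracting the first from the second: A + 6C = -13.
Subtracting the second from the third: A - 12C = 23.
Solving: C = -2, A = -1, then B = -1.
So b_k = -1·k + (-1) + (-2)·(-2)^k; at k=15 this is 65520.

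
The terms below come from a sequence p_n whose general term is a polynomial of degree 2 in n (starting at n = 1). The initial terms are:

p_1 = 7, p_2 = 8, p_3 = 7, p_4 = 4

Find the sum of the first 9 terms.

1st diffs: 1, -1, -3.
2nd diffs: -2, -2 (constant).
Newton forward-difference form: p_n = 7 + 1·C(n-1,1) + (-2)·C(n-1,2).
Continuing: …, -1, -8, -17, -28, …, p_9 = -41.
Summing n = 1..9 (9 terms) gives -69.

-69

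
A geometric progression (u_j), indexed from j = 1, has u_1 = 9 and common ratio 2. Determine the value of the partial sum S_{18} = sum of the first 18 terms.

2359287

u_j = 9·2^(j-1).
S = 9·(2^18 - 1)/(2 - 1) = 9·(262144 - 1)/(1) = 2359287.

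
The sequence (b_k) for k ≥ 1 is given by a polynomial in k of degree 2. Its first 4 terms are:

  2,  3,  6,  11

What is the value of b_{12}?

123

1st diffs: 1, 3, 5.
2nd diffs: 2, 2 (constant).
So b_k = k^2 - 2k + 3.
Evaluating at k = 12 gives b_{12} = 123.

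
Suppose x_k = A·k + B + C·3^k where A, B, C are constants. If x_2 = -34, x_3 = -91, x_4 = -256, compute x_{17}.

At k = 2, 3, 4: 2A + B + 9C = -34; 3A + B + 27C = -91; 4A + B + 81C = -256.
Subtracting the first from the second: A + 18C = -57.
Subtracting the second from the third: A + 54C = -165.
Solving: C = -3, A = -3, then B = -1.
So x_k = -3·k + (-1) + (-3)·3^k; at k=17 this is -387420541.

-387420541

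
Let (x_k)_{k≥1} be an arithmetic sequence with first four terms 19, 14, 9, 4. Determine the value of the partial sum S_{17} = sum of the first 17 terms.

-357

Common difference d = -5.
x_k = 19 + (k - 1)·(-5).
x_{17} = -61; S = 17·(19 + (-61))/2 = -357.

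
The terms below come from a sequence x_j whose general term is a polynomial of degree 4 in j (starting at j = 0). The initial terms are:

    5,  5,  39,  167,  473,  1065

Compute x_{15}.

63635

1st diffs: 0, 34, 128, 306, 592.
2nd diffs: 34, 94, 178, 286.
3rd diffs: 60, 84, 108.
4th diffs: 24, 24 (constant).
Newton forward-difference form: x_j = 5 + 34·C(j,2) + 60·C(j,3) + 24·C(j,4).
At j = 15: j = 15, so x_{15} = 5 + 3570 + 27300 + 32760 = 63635.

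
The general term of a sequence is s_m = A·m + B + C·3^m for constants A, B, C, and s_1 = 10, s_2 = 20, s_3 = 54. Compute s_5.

The three given values yield: A + B + 3C = 10; 2A + B + 9C = 20; 3A + B + 27C = 54.
Subtracting the first from the second: A + 6C = 10.
Subtracting the second from the third: A + 18C = 34.
Solving: C = 2, A = -2, then B = 6.
Hence s_5 = -2·5 + 6 + 2·243 = 482.

482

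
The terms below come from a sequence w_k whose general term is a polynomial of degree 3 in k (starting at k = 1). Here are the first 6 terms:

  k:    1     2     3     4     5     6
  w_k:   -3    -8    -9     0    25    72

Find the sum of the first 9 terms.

1st diffs: -5, -1, 9, 25, 47.
2nd diffs: 4, 10, 16, 22.
3rd diffs: 6, 6, 6 (constant).
Newton forward-difference form: w_k = -3 + (-5)·C(k-1,1) + 4·C(k-1,2) + 6·C(k-1,3).
Continuing: 147, 256, 405.
Summing k = 1..9 (9 terms) gives 885.

885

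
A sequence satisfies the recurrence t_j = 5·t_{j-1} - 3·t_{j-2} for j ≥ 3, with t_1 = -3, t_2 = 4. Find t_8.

46132

Iterate the recurrence:
t_3 = 29;  t_4 = 133;  t_5 = 578;  t_6 = 2491;  t_7 = 10721;  t_8 = 46132.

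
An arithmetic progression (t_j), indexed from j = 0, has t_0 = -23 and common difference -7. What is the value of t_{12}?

t_j = -23 + (j - 0)·(-7).
t_{12} = -23 + 12·(-7) = -107.

-107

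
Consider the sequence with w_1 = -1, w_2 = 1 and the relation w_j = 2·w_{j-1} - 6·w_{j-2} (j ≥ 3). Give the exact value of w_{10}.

Compute successive terms:
w_3 = 8;  w_4 = 10;  w_5 = -28;  w_6 = -116;  w_7 = -64;  w_8 = 568;  w_9 = 1520;  w_{10} = -368.

-368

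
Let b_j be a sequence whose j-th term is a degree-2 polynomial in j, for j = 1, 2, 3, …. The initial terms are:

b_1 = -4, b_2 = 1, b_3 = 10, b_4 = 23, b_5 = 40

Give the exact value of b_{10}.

185

1st diffs: 5, 9, 13, 17.
2nd diffs: 4, 4, 4 (constant).
Newton forward-difference form: b_j = -4 + 5·C(j-1,1) + 4·C(j-1,2).
At j = 10: j-1 = 9, so b_{10} = -4 + 45 + 144 = 185.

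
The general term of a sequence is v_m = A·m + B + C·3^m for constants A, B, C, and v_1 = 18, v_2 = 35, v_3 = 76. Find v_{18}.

774841075

At m = 1, 2, 3: A + B + 3C = 18; 2A + B + 9C = 35; 3A + B + 27C = 76.
Subtracting the first from the second: A + 6C = 17.
Subtracting the second from the third: A + 18C = 41.
Solving: C = 2, A = 5, then B = 7.
Therefore v_{18} = 90 + 7 + 2·387420489 = 774841075.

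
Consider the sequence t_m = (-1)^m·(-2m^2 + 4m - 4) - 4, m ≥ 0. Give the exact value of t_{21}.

(-1)^21 = -1; -2m^2 + 4m - 4 at m=21 is -802; so t_{21} = 798.

798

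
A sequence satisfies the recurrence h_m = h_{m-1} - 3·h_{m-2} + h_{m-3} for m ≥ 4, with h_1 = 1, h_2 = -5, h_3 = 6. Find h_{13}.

Compute successive terms:
h_4 = 22; h_5 = -1; h_6 = -61; h_7 = -36; h_8 = 146; h_9 = 193; h_{10} = -281; h_{11} = -714; h_{12} = 322; h_{13} = 2183.

2183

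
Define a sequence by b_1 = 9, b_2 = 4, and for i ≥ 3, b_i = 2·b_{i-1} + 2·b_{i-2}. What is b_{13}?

528576

b_3 = 26; b_4 = 60; b_5 = 172; …; b_{10} = 25920; b_{11} = 70816; b_{12} = 193472; b_{13} = 528576.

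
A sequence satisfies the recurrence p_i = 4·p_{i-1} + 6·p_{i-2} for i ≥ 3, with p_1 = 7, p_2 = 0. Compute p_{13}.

Compute successive terms:
p_3 = 42  p_4 = 168  p_5 = 924  …  p_{10} = 3349248  p_{11} = 17289888  p_{12} = 89255040  p_{13} = 460759488.

460759488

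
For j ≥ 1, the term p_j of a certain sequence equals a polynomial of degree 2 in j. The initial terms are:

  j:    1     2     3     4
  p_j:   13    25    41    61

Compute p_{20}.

1st diffs: 12, 16, 20.
2nd diffs: 4, 4 (constant).
So p_j = 2j^2 + 6j + 5.
Evaluating at j = 20 gives p_{20} = 925.

925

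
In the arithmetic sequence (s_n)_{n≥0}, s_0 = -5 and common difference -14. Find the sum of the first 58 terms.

s_n = -5 + (n - 0)·(-14).
s_{57} = -803; S = 58·(-5 + (-803))/2 = -23432.

-23432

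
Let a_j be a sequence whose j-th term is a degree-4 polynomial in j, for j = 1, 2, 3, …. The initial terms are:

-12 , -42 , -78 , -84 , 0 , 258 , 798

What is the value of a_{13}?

1st diffs: -30, -36, -6, 84, 258, 540.
2nd diffs: -6, 30, 90, 174, 282.
3rd diffs: 36, 60, 84, 108.
4th diffs: 24, 24, 24 (constant).
Newton forward-difference form: a_j = -12 + (-30)·C(j-1,1) + (-6)·C(j-1,2) + 36·C(j-1,3) + 24·C(j-1,4).
At j = 13: j-1 = 12, so a_{13} = -12 - 360 - 396 + 7920 + 11880 = 19032.

19032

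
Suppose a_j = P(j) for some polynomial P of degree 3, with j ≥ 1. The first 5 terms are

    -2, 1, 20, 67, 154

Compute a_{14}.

1st diffs: 3, 19, 47, 87.
2nd diffs: 16, 28, 40.
3rd diffs: 12, 12 (constant).
So a_j = 2j^3 - 4j^2 + j - 1.
Evaluating at j = 14 gives a_{14} = 4717.

4717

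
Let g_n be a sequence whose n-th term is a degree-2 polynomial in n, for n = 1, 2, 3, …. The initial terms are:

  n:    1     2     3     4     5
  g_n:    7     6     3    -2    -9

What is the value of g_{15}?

1st diffs: -1, -3, -5, -7.
2nd diffs: -2, -2, -2 (constant).
Newton forward-difference form: g_n = 7 + (-1)·C(n-1,1) + (-2)·C(n-1,2).
At n = 15: n-1 = 14, so g_{15} = 7 - 14 - 182 = -189.

-189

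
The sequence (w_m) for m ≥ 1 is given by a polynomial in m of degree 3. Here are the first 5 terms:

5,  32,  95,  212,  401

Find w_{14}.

8312

1st diffs: 27, 63, 117, 189.
2nd diffs: 36, 54, 72.
3rd diffs: 18, 18 (constant).
Newton forward-difference form: w_m = 5 + 27·C(m-1,1) + 36·C(m-1,2) + 18·C(m-1,3).
At m = 14: m-1 = 13, so w_{14} = 5 + 351 + 2808 + 5148 = 8312.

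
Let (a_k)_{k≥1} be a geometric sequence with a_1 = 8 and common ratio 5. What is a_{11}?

78125000

a_k = 8·5^(k-1).
a_{11} = 8·5^10 = 78125000.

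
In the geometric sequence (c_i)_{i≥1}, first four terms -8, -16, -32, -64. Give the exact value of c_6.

Common ratio r = 2.
c_i = (-8)·2^(i-1).
c_6 = (-8)·2^5 = -256.

-256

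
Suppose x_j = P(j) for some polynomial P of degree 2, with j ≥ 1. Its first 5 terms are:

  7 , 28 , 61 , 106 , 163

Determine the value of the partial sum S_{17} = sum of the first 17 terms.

11135

1st diffs: 21, 33, 45, 57.
2nd diffs: 12, 12, 12 (constant).
So x_j = 6j^2 + 3j - 2.
Continuing: …, 232, 313, 406, 511, …, x_{17} = 1783.
Summing j = 1..17 (17 terms) gives 11135.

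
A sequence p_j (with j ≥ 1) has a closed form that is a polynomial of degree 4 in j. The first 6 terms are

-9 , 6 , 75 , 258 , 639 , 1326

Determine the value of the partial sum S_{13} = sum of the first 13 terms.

1st diffs: 15, 69, 183, 381, 687.
2nd diffs: 54, 114, 198, 306.
3rd diffs: 60, 84, 108.
4th diffs: 24, 24 (constant).
Newton forward-difference form: p_j = -9 + 15·C(j-1,1) + 54·C(j-1,2) + 60·C(j-1,3) + 24·C(j-1,4).
Continuing: …, 2451, 4170, 6663, 10134, …, p_{13} = 28815.
Summing j = 1..13 (13 terms) gives 90285.

90285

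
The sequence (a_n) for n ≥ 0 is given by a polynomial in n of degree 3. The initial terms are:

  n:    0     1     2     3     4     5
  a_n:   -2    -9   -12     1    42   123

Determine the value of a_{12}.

2818

1st diffs: -7, -3, 13, 41, 81.
2nd diffs: 4, 16, 28, 40.
3rd diffs: 12, 12, 12 (constant).
So a_n = 2n^3 - 4n^2 - 5n - 2.
Evaluating at n = 12 gives a_{12} = 2818.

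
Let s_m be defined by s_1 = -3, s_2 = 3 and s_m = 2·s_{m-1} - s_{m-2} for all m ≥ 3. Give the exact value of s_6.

27

Iterate the recurrence:
s_3 = 9;  s_4 = 15;  s_5 = 21;  s_6 = 27.
(Characteristic roots are 1 and 1.)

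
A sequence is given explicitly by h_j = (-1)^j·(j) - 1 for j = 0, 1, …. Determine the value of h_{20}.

19

(-1)^20 = 1; j at j=20 is 20; so h_{20} = 19.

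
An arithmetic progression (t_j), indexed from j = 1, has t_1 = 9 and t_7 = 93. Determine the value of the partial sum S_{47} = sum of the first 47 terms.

15557

Common difference d = (93 - 9) / (7 - 1) = 14.
t_j = 9 + (j - 1)·14.
t_{47} = 653; S = 47·(9 + 653)/2 = 15557.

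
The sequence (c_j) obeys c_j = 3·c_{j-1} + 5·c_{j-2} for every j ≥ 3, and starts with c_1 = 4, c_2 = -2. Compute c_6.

Iterate the recurrence:
c_3 = 14, c_4 = 32, c_5 = 166, c_6 = 658.

658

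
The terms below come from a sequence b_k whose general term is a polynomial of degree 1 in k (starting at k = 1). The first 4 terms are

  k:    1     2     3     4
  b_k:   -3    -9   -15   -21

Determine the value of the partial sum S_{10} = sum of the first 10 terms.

-300

1st diffs: -6, -6, -6 (constant).
So b_k = -6k + 3.
Continuing: …, -27, -33, -39, -45, …, b_{10} = -57.
Summing k = 1..10 (10 terms) gives -300.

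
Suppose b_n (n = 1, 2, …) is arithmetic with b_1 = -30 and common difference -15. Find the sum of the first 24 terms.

b_n = -30 + (n - 1)·(-15).
b_{24} = -375; S = 24·(-30 + (-375))/2 = -4860.

-4860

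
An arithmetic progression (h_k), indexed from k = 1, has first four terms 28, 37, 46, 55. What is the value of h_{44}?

Common difference d = 9.
h_k = 28 + (k - 1)·9.
h_{44} = 28 + 43·9 = 415.

415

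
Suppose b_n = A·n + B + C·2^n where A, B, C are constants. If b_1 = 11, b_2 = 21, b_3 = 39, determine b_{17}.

Plug in n = 1, 2, 3: A + B + 2C = 11; 2A + B + 4C = 21; 3A + B + 8C = 39.
Subtracting the first from the second: A + 2C = 10.
Subtracting the second from the third: A + 4C = 18.
Solving: C = 4, A = 2, then B = 1.
Hence b_{17} = 2·17 + 1 + 4·131072 = 524323.

524323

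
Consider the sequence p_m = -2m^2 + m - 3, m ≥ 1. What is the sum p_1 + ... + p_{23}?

Over m = 1..23: Σm = 276, Σm² = 4324.
Total = (-2)·4324 + (1)·276 + (-3)·23 = -8441.

-8441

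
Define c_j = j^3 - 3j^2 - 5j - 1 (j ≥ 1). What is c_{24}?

11975

c_{24} = 1·24^3 - 3·24^2 - 5·24 - 1 = 11975.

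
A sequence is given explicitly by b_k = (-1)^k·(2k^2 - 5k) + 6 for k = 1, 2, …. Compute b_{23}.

-937

(-1)^23 = -1; 2k^2 - 5k at k=23 is 943; so b_{23} = -937.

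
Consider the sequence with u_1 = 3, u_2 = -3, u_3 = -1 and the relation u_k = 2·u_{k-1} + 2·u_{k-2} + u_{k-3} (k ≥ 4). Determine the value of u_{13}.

-60205

Applying the relation repeatedly:
u_4 = -5  u_5 = -15  u_6 = -41  u_7 = -117  u_8 = -331  u_9 = -937  u_{10} = -2653  u_{11} = -7511  u_{12} = -21265  u_{13} = -60205.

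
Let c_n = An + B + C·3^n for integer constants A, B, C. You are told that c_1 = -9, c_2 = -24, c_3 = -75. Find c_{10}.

At n = 1, 2, 3: A + B + 3C = -9; 2A + B + 9C = -24; 3A + B + 27C = -75.
Subtracting the first from the second: A + 6C = -15.
Subtracting the second from the third: A + 18C = -51.
Solving: C = -3, A = 3, then B = -3.
So c_n = 3·n + (-3) + (-3)·3^n; at n=10 this is -177120.

-177120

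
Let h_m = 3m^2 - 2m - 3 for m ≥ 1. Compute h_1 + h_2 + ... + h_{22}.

10813

Over m = 1..22: Σm = 253, Σm² = 3795.
Total = (3)·3795 + (-2)·253 + (-3)·22 = 10813.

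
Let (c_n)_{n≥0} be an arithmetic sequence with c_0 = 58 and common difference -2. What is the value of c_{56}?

-54

c_n = 58 + (n - 0)·(-2).
c_{56} = 58 + 56·(-2) = -54.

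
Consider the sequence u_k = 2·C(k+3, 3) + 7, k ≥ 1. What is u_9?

C(12, 3) = 220, so u_9 = 447.

447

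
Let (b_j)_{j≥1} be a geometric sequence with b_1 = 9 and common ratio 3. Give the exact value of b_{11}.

b_j = 9·3^(j-1).
b_{11} = 9·3^10 = 531441.

531441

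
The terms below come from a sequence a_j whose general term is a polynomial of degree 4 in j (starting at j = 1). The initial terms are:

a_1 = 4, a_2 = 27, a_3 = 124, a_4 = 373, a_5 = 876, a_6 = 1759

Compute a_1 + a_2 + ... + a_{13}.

1st diffs: 23, 97, 249, 503, 883.
2nd diffs: 74, 152, 254, 380.
3rd diffs: 78, 102, 126.
4th diffs: 24, 24 (constant).
Newton forward-difference form: a_j = 4 + 23·C(j-1,1) + 74·C(j-1,2) + 78·C(j-1,3) + 24·C(j-1,4).
Continuing: …, 3172, 5289, 8308, 12451, …, a_{13} = 34204.
Summing j = 1..13 (13 terms) gives 109668.

109668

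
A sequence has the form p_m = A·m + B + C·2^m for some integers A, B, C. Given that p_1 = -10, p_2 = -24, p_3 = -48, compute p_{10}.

-5156

At m = 1, 2, 3: A + B + 2C = -10; 2A + B + 4C = -24; 3A + B + 8C = -48.
Subtracting the first from the second: A + 2C = -14.
Subtracting the second from the third: A + 4C = -24.
Solving: C = -5, A = -4, then B = 4.
So p_m = -4·m + 4 + (-5)·2^m; at m=10 this is -5156.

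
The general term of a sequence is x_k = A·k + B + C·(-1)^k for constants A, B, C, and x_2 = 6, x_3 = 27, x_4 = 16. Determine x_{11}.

The three given values yield: 2A + B + C = 6; 3A + B - C = 27; 4A + B + C = 16.
Subtracting the first from the second: A - 2C = 21.
Subtracting the second from the third: A + 2C = -11.
Solving: C = -8, A = 5, then B = 4.
Therefore x_{11} = 55 + 4 + (-8)·(-1) = 67.

67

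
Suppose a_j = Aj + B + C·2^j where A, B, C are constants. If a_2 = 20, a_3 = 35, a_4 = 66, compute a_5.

129

Plug in j = 2, 3, 4: 2A + B + 4C = 20; 3A + B + 8C = 35; 4A + B + 16C = 66.
Subtracting the first from the second: A + 4C = 15.
Subtracting the second from the third: A + 8C = 31.
Solving: C = 4, A = -1, then B = 6.
So a_j = -1·j + 6 + 4·2^j; at j=5 this is 129.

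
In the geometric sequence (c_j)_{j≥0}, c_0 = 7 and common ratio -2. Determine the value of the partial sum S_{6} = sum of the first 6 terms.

c_j = 7·(-2)^(j-0).
S = 7·((-2)^6 - 1)/(-2 - 1) = 7·(64 - 1)/(-3) = -147.

-147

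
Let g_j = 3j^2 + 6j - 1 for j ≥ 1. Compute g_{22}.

g_{22} = 3·22^2 + 6·22 - 1 = 1583.

1583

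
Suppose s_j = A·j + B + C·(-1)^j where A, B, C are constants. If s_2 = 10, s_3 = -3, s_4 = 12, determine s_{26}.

34

Plug in j = 2, 3, 4: 2A + B + C = 10; 3A + B - C = -3; 4A + B + C = 12.
Subtracting the first from the second: A - 2C = -13.
Subtracting the second from the third: A + 2C = 15.
Solving: C = 7, A = 1, then B = 1.
Hence s_{26} = 1·26 + 1 + 7·1 = 34.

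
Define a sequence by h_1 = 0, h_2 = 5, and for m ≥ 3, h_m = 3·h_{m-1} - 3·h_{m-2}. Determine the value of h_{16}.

Applying the relation repeatedly:
h_3 = 15; h_4 = 30; h_5 = 45; …; h_{13} = 0; h_{14} = 3645; h_{15} = 10935; h_{16} = 21870.

21870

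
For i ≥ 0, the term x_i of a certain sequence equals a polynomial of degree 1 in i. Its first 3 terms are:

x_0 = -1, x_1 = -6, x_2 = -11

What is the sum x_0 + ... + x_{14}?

-540

1st diffs: -5, -5 (constant).
So x_i = -5i - 1.
Continuing: …, -16, -21, -26, -31, …, x_{14} = -71.
Summing i = 0..14 (15 terms) gives -540.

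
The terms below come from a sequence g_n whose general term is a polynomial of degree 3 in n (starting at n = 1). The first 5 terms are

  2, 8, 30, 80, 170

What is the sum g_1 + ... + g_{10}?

1st diffs: 6, 22, 50, 90.
2nd diffs: 16, 28, 40.
3rd diffs: 12, 12 (constant).
Newton forward-difference form: g_n = 2 + 6·C(n-1,1) + 16·C(n-1,2) + 12·C(n-1,3).
Continuing: …, 312, 518, 800, 1170, …, g_{10} = 1640.
Summing n = 1..10 (10 terms) gives 4730.

4730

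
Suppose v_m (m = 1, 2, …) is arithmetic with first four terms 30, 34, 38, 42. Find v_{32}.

Common difference d = 4.
v_m = 30 + (m - 1)·4.
v_{32} = 30 + 31·4 = 154.

154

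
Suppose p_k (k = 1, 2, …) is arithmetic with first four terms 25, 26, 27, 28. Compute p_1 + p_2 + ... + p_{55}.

2860

Common difference d = 1.
p_k = 25 + (k - 1)·1.
p_{55} = 79; S = 55·(25 + 79)/2 = 2860.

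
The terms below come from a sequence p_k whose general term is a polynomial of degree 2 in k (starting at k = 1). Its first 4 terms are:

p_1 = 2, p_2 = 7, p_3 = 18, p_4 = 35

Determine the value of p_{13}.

1st diffs: 5, 11, 17.
2nd diffs: 6, 6 (constant).
Newton forward-difference form: p_k = 2 + 5·C(k-1,1) + 6·C(k-1,2).
At k = 13: k-1 = 12, so p_{13} = 2 + 60 + 396 = 458.

458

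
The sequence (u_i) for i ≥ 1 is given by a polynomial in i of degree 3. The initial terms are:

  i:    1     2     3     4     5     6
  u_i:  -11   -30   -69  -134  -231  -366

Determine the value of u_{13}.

-2879

1st diffs: -19, -39, -65, -97, -135.
2nd diffs: -20, -26, -32, -38.
3rd diffs: -6, -6, -6 (constant).
Newton forward-difference form: u_i = -11 + (-19)·C(i-1,1) + (-20)·C(i-1,2) + (-6)·C(i-1,3).
At i = 13: i-1 = 12, so u_{13} = -11 - 228 - 1320 - 1320 = -2879.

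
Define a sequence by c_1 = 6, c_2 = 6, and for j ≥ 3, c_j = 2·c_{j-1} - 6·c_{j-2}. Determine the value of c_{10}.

Compute successive terms:
c_3 = -24  c_4 = -84  c_5 = -24  c_6 = 456  c_7 = 1056  c_8 = -624  c_9 = -7584  c_{10} = -11424.

-11424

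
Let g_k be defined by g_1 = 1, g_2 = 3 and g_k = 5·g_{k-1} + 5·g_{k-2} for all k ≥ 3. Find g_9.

Step forward from the initial values:
g_3 = 20;  g_4 = 115;  g_5 = 675;  g_6 = 3950;  g_7 = 23125;  g_8 = 135375;  g_9 = 792500.

792500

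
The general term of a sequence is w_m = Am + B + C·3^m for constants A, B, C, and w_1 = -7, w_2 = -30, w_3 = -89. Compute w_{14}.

Write the equations: A + B + 3C = -7; 2A + B + 9C = -30; 3A + B + 27C = -89.
Subtracting the first from the second: A + 6C = -23.
Subtracting the second from the third: A + 18C = -59.
Solving: C = -3, A = -5, then B = 7.
Therefore w_{14} = -70 + 7 + (-3)·4782969 = -14348970.

-14348970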